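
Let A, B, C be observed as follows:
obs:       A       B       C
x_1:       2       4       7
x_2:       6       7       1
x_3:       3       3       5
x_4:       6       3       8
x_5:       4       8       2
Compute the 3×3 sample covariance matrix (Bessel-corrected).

Step 1 — column means:
  mean(A) = (2 + 6 + 3 + 6 + 4) / 5 = 21/5 = 4.2
  mean(B) = (4 + 7 + 3 + 3 + 8) / 5 = 25/5 = 5
  mean(C) = (7 + 1 + 5 + 8 + 2) / 5 = 23/5 = 4.6

Step 2 — sample covariance S[i,j] = (1/(n-1)) · Σ_k (x_{k,i} - mean_i) · (x_{k,j} - mean_j), with n-1 = 4.
  S[A,A] = ((-2.2)·(-2.2) + (1.8)·(1.8) + (-1.2)·(-1.2) + (1.8)·(1.8) + (-0.2)·(-0.2)) / 4 = 12.8/4 = 3.2
  S[A,B] = ((-2.2)·(-1) + (1.8)·(2) + (-1.2)·(-2) + (1.8)·(-2) + (-0.2)·(3)) / 4 = 4/4 = 1
  S[A,C] = ((-2.2)·(2.4) + (1.8)·(-3.6) + (-1.2)·(0.4) + (1.8)·(3.4) + (-0.2)·(-2.6)) / 4 = -5.6/4 = -1.4
  S[B,B] = ((-1)·(-1) + (2)·(2) + (-2)·(-2) + (-2)·(-2) + (3)·(3)) / 4 = 22/4 = 5.5
  S[B,C] = ((-1)·(2.4) + (2)·(-3.6) + (-2)·(0.4) + (-2)·(3.4) + (3)·(-2.6)) / 4 = -25/4 = -6.25
  S[C,C] = ((2.4)·(2.4) + (-3.6)·(-3.6) + (0.4)·(0.4) + (3.4)·(3.4) + (-2.6)·(-2.6)) / 4 = 37.2/4 = 9.3

S is symmetric (S[j,i] = S[i,j]). Assembling:

S = [[3.2, 1, -1.4],
 [1, 5.5, -6.25],
 [-1.4, -6.25, 9.3]]


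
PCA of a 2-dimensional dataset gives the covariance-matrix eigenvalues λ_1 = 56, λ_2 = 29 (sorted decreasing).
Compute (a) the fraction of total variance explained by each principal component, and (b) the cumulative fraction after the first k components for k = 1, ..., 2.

Step 1 — total variance = trace(Sigma) = Σ λ_i = 56 + 29 = 85.

Step 2 — fraction explained by component i = λ_i / Σ λ:
  PC1: 56/85 = 0.6588
  PC2: 29/85 = 0.3412

Step 3 — cumulative fraction after k components = (λ_1 + ... + λ_k) / Σ λ:
  k = 1: 56/85 = 0.6588
  k = 2: (56 + 29)/85 = 85/85 = 1

Summary (fraction, with percent):

explained: PC1 0.6588 (65.88%), PC2 0.3412 (34.12%);  cumulative: 0.6588, 1


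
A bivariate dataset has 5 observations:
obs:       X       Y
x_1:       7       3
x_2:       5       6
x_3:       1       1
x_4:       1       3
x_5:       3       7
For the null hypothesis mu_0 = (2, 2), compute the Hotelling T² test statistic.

Step 1 — sample mean vector:
  mean(X) = (7 + 5 + 1 + 1 + 3) / 5 = 17/5 = 3.4
  mean(Y) = (3 + 6 + 1 + 3 + 7) / 5 = 20/5 = 4
  x̄ = (3.4, 4),  deviation x̄ - mu_0 = (3.4, 4) - (2, 2) = (1.4, 2).

Step 2 — sample covariance matrix, S[i,j] = (1/(n-1)) · Σ_k (x_{k,i} - mean_i) · (x_{k,j} - mean_j), divisor n-1 = 4:
  S[X,X] = ((3.6)·(3.6) + (1.6)·(1.6) + (-2.4)·(-2.4) + (-2.4)·(-2.4) + (-0.4)·(-0.4)) / 4 = 27.2/4 = 6.8
  S[X,Y] = ((3.6)·(-1) + (1.6)·(2) + (-2.4)·(-3) + (-2.4)·(-1) + (-0.4)·(3)) / 4 = 8/4 = 2
  S[Y,Y] = ((-1)·(-1) + (2)·(2) + (-3)·(-3) + (-1)·(-1) + (3)·(3)) / 4 = 24/4 = 6
  S = [[6.8, 2],
 [2, 6]].

Step 3 — invert S. det(S) = 6.8·6 - (2)² = 36.8.
  S^{-1} = (1/det) · [[d, -b], [-b, a]] = [[0.163, -0.0543],
 [-0.0543, 0.1848]].

Step 4 — quadratic form (x̄ - mu_0)^T · S^{-1} · (x̄ - mu_0):
  S^{-1} · (x̄ - mu_0) = (0.1196, 0.2935),
  (x̄ - mu_0)^T · [...] = (1.4)·(0.1196) + (2)·(0.2935) = 0.7543.

Step 5 — scale by n: T² = 5 · 0.7543 = 3.7717.

T² ≈ 3.7717


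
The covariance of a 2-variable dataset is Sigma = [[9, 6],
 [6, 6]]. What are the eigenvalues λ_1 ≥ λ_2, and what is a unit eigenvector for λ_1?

Step 1 — characteristic polynomial of 2×2 Sigma:
  det(Sigma - λI) = λ² - trace · λ + det = 0.
  trace = 9 + 6 = 15, det = 9·6 - (6)² = 18.
Step 2 — discriminant:
  Δ = trace² - 4·det = 225 - 72 = 153.
Step 3 — eigenvalues:
  λ = (trace ± √Δ)/2 = (15 ± 12.3693)/2,
  λ_1 = 13.6847,  λ_2 = 1.3153.

Step 4 — unit eigenvector for λ_1: solve (Sigma - λ_1 I)v = 0. First row:
  (9 - 13.6847)·v_x + (6)·v_y = 0, i.e. (-4.6847)·v_x + (6)·v_y = 0,
  so v ∝ (b, λ_1 - a) = (6, 4.6847) = u.
  ||u|| = √((6)² + (4.6847)²) = √(57.946) ≈ 7.6122,
  v_1 = u/||u|| ≈ (0.7882, 0.6154) (||v_1|| = 1).

λ_1 = 13.6847,  λ_2 = 1.3153;  v_1 ≈ (0.7882, 0.6154)


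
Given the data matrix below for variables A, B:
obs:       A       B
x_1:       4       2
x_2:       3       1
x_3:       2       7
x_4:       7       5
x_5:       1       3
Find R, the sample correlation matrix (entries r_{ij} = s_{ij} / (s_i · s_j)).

Step 1 — column means:
  mean(A) = (4 + 3 + 2 + 7 + 1) / 5 = 17/5 = 3.4
  mean(B) = (2 + 1 + 7 + 5 + 3) / 5 = 18/5 = 3.6

Step 2 — sample variances and covariances s[i,j] = (1/(n-1)) · Σ_k (x_{k,i} - mean_i) · (x_{k,j} - mean_j), with n-1 = 4:
  s[A,A] = ((0.6)·(0.6) + (-0.4)·(-0.4) + (-1.4)·(-1.4) + (3.6)·(3.6) + (-2.4)·(-2.4)) / 4 = 21.2/4 = 5.3
  s[A,B] = ((0.6)·(-1.6) + (-0.4)·(-2.6) + (-1.4)·(3.4) + (3.6)·(1.4) + (-2.4)·(-0.6)) / 4 = 1.8/4 = 0.45
  s[B,B] = ((-1.6)·(-1.6) + (-2.6)·(-2.6) + (3.4)·(3.4) + (1.4)·(1.4) + (-0.6)·(-0.6)) / 4 = 23.2/4 = 5.8
  Sample standard deviations s_i = √(s[i,i]):
  s(A) = √(5.3) = 2.3022
  s(B) = √(5.8) = 2.4083

Step 3 — r_{ij} = s_{ij} / (s_i · s_j):
  r[A,A] = 1 (diagonal).
  r[A,B] = 0.45 / (2.3022 · 2.4083) = 0.45 / 5.5444 = 0.0812
  r[B,B] = 1 (diagonal).

R is symmetric with unit diagonal. Assembling:

R = [[1, 0.0812],
 [0.0812, 1]]


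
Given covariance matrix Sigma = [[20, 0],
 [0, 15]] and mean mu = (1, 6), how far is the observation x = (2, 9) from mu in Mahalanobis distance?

Step 1 — centre the observation: (x - mu) = (1, 3).

Step 2 — invert Sigma. det(Sigma) = 20·15 - (0)² = 300.
  Sigma^{-1} = (1/det) · [[d, -b], [-b, a]] = [[0.05, 0],
 [0, 0.0667]].

Step 3 — form the quadratic (x - mu)^T · Sigma^{-1} · (x - mu):
  Sigma^{-1} · (x - mu) = (0.05, 0.2).
  (x - mu)^T · [Sigma^{-1} · (x - mu)] = (1)·(0.05) + (3)·(0.2) = 0.65.

Step 4 — take square root: d = √(0.65) ≈ 0.8062.

d(x, mu) = √(0.65) ≈ 0.8062


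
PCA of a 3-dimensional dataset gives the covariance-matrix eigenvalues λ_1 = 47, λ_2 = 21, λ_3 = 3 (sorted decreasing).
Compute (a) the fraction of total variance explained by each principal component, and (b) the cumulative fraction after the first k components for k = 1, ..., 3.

Step 1 — total variance = trace(Sigma) = Σ λ_i = 47 + 21 + 3 = 71.

Step 2 — fraction explained by component i = λ_i / Σ λ:
  PC1: 47/71 = 0.662
  PC2: 21/71 = 0.2958
  PC3: 3/71 = 0.0423

Step 3 — cumulative fraction after k components = (λ_1 + ... + λ_k) / Σ λ:
  k = 1: 47/71 = 0.662
  k = 2: (47 + 21)/71 = 68/71 = 0.9577
  k = 3: (47 + 21 + 3)/71 = 71/71 = 1

Summary (fraction, with percent):

explained: PC1 0.662 (66.2%), PC2 0.2958 (29.58%), PC3 0.0423 (4.23%);  cumulative: 0.662, 0.9577, 1


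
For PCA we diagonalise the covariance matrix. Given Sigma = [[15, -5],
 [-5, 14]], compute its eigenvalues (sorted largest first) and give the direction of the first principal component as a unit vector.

Step 1 — characteristic polynomial of 2×2 Sigma:
  det(Sigma - λI) = λ² - trace · λ + det = 0.
  trace = 15 + 14 = 29, det = 15·14 - (-5)² = 185.
Step 2 — discriminant:
  Δ = trace² - 4·det = 841 - 740 = 101.
Step 3 — eigenvalues:
  λ = (trace ± √Δ)/2 = (29 ± 10.0499)/2,
  λ_1 = 19.5249,  λ_2 = 9.4751.

Step 4 — unit eigenvector for λ_1: solve (Sigma - λ_1 I)v = 0. First row:
  (15 - 19.5249)·v_x + (-5)·v_y = 0, i.e. (-4.5249)·v_x + (-5)·v_y = 0,
  so v ∝ (b, λ_1 - a) = (-5, 4.5249); multiply by -1 so the first entry is positive: u = (5, -4.5249).
  ||u|| = √((5)² + (-4.5249)²) = √(45.4751) ≈ 6.7435,
  v_1 = u/||u|| ≈ (0.7415, -0.671) (||v_1|| = 1).

λ_1 = 19.5249,  λ_2 = 9.4751;  v_1 ≈ (0.7415, -0.671)


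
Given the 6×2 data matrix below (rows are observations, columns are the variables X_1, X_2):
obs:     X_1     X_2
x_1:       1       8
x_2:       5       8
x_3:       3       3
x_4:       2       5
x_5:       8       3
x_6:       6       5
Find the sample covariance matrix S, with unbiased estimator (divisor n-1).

Step 1 — column means:
  mean(X_1) = (1 + 5 + 3 + 2 + 8 + 6) / 6 = 25/6 = 4.1667
  mean(X_2) = (8 + 8 + 3 + 5 + 3 + 5) / 6 = 32/6 = 5.3333

Step 2 — sample covariance S[i,j] = (1/(n-1)) · Σ_k (x_{k,i} - mean_i) · (x_{k,j} - mean_j), with n-1 = 5.
  S[X_1,X_1] = ((-3.1667)·(-3.1667) + (0.8333)·(0.8333) + (-1.1667)·(-1.1667) + (-2.1667)·(-2.1667) + (3.8333)·(3.8333) + (1.8333)·(1.8333)) / 5 = 34.8333/5 = 6.9667
  S[X_1,X_2] = ((-3.1667)·(2.6667) + (0.8333)·(2.6667) + (-1.1667)·(-2.3333) + (-2.1667)·(-0.3333) + (3.8333)·(-2.3333) + (1.8333)·(-0.3333)) / 5 = -12.3333/5 = -2.4667
  S[X_2,X_2] = ((2.6667)·(2.6667) + (2.6667)·(2.6667) + (-2.3333)·(-2.3333) + (-0.3333)·(-0.3333) + (-2.3333)·(-2.3333) + (-0.3333)·(-0.3333)) / 5 = 25.3333/5 = 5.0667

S is symmetric (S[j,i] = S[i,j]). Assembling:

S = [[6.9667, -2.4667],
 [-2.4667, 5.0667]]


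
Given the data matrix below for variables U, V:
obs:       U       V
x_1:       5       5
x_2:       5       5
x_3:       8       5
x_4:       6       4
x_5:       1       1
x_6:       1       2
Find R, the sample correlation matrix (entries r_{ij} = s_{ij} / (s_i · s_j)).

Step 1 — column means:
  mean(U) = (5 + 5 + 8 + 6 + 1 + 1) / 6 = 26/6 = 4.3333
  mean(V) = (5 + 5 + 5 + 4 + 1 + 2) / 6 = 22/6 = 3.6667

Step 2 — sample variances and covariances s[i,j] = (1/(n-1)) · Σ_k (x_{k,i} - mean_i) · (x_{k,j} - mean_j), with n-1 = 5:
  s[U,U] = ((0.6667)·(0.6667) + (0.6667)·(0.6667) + (3.6667)·(3.6667) + (1.6667)·(1.6667) + (-3.3333)·(-3.3333) + (-3.3333)·(-3.3333)) / 5 = 39.3333/5 = 7.8667
  s[U,V] = ((0.6667)·(1.3333) + (0.6667)·(1.3333) + (3.6667)·(1.3333) + (1.6667)·(0.3333) + (-3.3333)·(-2.6667) + (-3.3333)·(-1.6667)) / 5 = 21.6667/5 = 4.3333
  s[V,V] = ((1.3333)·(1.3333) + (1.3333)·(1.3333) + (1.3333)·(1.3333) + (0.3333)·(0.3333) + (-2.6667)·(-2.6667) + (-1.6667)·(-1.6667)) / 5 = 15.3333/5 = 3.0667
  Sample standard deviations s_i = √(s[i,i]):
  s(U) = √(7.8667) = 2.8048
  s(V) = √(3.0667) = 1.7512

Step 3 — r_{ij} = s_{ij} / (s_i · s_j):
  r[U,U] = 1 (diagonal).
  r[U,V] = 4.3333 / (2.8048 · 1.7512) = 4.3333 / 4.9117 = 0.8823
  r[V,V] = 1 (diagonal).

R is symmetric with unit diagonal. Assembling:

R = [[1, 0.8823],
 [0.8823, 1]]


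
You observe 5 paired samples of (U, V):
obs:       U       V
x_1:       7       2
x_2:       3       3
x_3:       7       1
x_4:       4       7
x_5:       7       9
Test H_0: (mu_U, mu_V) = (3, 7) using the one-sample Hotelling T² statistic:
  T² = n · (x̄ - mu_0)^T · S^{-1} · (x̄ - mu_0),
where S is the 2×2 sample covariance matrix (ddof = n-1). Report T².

Step 1 — sample mean vector:
  mean(U) = (7 + 3 + 7 + 4 + 7) / 5 = 28/5 = 5.6
  mean(V) = (2 + 3 + 1 + 7 + 9) / 5 = 22/5 = 4.4
  x̄ = (5.6, 4.4),  deviation x̄ - mu_0 = (5.6, 4.4) - (3, 7) = (2.6, -2.6).

Step 2 — sample covariance matrix, S[i,j] = (1/(n-1)) · Σ_k (x_{k,i} - mean_i) · (x_{k,j} - mean_j), divisor n-1 = 4:
  S[U,U] = ((1.4)·(1.4) + (-2.6)·(-2.6) + (1.4)·(1.4) + (-1.6)·(-1.6) + (1.4)·(1.4)) / 4 = 15.2/4 = 3.8
  S[U,V] = ((1.4)·(-2.4) + (-2.6)·(-1.4) + (1.4)·(-3.4) + (-1.6)·(2.6) + (1.4)·(4.6)) / 4 = -2.2/4 = -0.55
  S[V,V] = ((-2.4)·(-2.4) + (-1.4)·(-1.4) + (-3.4)·(-3.4) + (2.6)·(2.6) + (4.6)·(4.6)) / 4 = 47.2/4 = 11.8
  S = [[3.8, -0.55],
 [-0.55, 11.8]].

Step 3 — invert S. det(S) = 3.8·11.8 - (-0.55)² = 44.5375.
  S^{-1} = (1/det) · [[d, -b], [-b, a]] = [[0.2649, 0.0123],
 [0.0123, 0.0853]].

Step 4 — quadratic form (x̄ - mu_0)^T · S^{-1} · (x̄ - mu_0):
  S^{-1} · (x̄ - mu_0) = (0.6567, -0.1897),
  (x̄ - mu_0)^T · [...] = (2.6)·(0.6567) + (-2.6)·(-0.1897) = 2.2008.

Step 5 — scale by n: T² = 5 · 2.2008 = 11.0042.

T² ≈ 11.0042


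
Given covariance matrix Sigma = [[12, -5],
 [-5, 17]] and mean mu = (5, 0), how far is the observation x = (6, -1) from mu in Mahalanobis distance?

Step 1 — centre the observation: (x - mu) = (1, -1).

Step 2 — invert Sigma. det(Sigma) = 12·17 - (-5)² = 179.
  Sigma^{-1} = (1/det) · [[d, -b], [-b, a]] = [[0.095, 0.0279],
 [0.0279, 0.067]].

Step 3 — form the quadratic (x - mu)^T · Sigma^{-1} · (x - mu):
  Sigma^{-1} · (x - mu) = (0.067, -0.0391).
  (x - mu)^T · [Sigma^{-1} · (x - mu)] = (1)·(0.067) + (-1)·(-0.0391) = 0.1061.

Step 4 — take square root: d = √(0.1061) ≈ 0.3258.

d(x, mu) = √(0.1061) ≈ 0.3258


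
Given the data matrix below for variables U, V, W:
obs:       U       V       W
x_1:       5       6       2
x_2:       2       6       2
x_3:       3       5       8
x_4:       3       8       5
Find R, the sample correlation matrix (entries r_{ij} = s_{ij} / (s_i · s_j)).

Step 1 — column means:
  mean(U) = (5 + 2 + 3 + 3) / 4 = 13/4 = 3.25
  mean(V) = (6 + 6 + 5 + 8) / 4 = 25/4 = 6.25
  mean(W) = (2 + 2 + 8 + 5) / 4 = 17/4 = 4.25

Step 2 — sample variances and covariances s[i,j] = (1/(n-1)) · Σ_k (x_{k,i} - mean_i) · (x_{k,j} - mean_j), with n-1 = 3:
  s[U,U] = ((1.75)·(1.75) + (-1.25)·(-1.25) + (-0.25)·(-0.25) + (-0.25)·(-0.25)) / 3 = 4.75/3 = 1.5833
  s[U,V] = ((1.75)·(-0.25) + (-1.25)·(-0.25) + (-0.25)·(-1.25) + (-0.25)·(1.75)) / 3 = -0.25/3 = -0.0833
  s[U,W] = ((1.75)·(-2.25) + (-1.25)·(-2.25) + (-0.25)·(3.75) + (-0.25)·(0.75)) / 3 = -2.25/3 = -0.75
  s[V,V] = ((-0.25)·(-0.25) + (-0.25)·(-0.25) + (-1.25)·(-1.25) + (1.75)·(1.75)) / 3 = 4.75/3 = 1.5833
  s[V,W] = ((-0.25)·(-2.25) + (-0.25)·(-2.25) + (-1.25)·(3.75) + (1.75)·(0.75)) / 3 = -2.25/3 = -0.75
  s[W,W] = ((-2.25)·(-2.25) + (-2.25)·(-2.25) + (3.75)·(3.75) + (0.75)·(0.75)) / 3 = 24.75/3 = 8.25
  Sample standard deviations s_i = √(s[i,i]):
  s(U) = √(1.5833) = 1.2583
  s(V) = √(1.5833) = 1.2583
  s(W) = √(8.25) = 2.8723

Step 3 — r_{ij} = s_{ij} / (s_i · s_j):
  r[U,U] = 1 (diagonal).
  r[U,V] = -0.0833 / (1.2583 · 1.2583) = -0.0833 / 1.5833 = -0.0526
  r[U,W] = -0.75 / (1.2583 · 2.8723) = -0.75 / 3.6142 = -0.2075
  r[V,V] = 1 (diagonal).
  r[V,W] = -0.75 / (1.2583 · 2.8723) = -0.75 / 3.6142 = -0.2075
  r[W,W] = 1 (diagonal).

R is symmetric with unit diagonal. Assembling:

R = [[1, -0.0526, -0.2075],
 [-0.0526, 1, -0.2075],
 [-0.2075, -0.2075, 1]]


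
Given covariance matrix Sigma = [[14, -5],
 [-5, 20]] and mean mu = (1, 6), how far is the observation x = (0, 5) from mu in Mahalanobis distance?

Step 1 — centre the observation: (x - mu) = (-1, -1).

Step 2 — invert Sigma. det(Sigma) = 14·20 - (-5)² = 255.
  Sigma^{-1} = (1/det) · [[d, -b], [-b, a]] = [[0.0784, 0.0196],
 [0.0196, 0.0549]].

Step 3 — form the quadratic (x - mu)^T · Sigma^{-1} · (x - mu):
  Sigma^{-1} · (x - mu) = (-0.098, -0.0745).
  (x - mu)^T · [Sigma^{-1} · (x - mu)] = (-1)·(-0.098) + (-1)·(-0.0745) = 0.1725.

Step 4 — take square root: d = √(0.1725) ≈ 0.4154.

d(x, mu) = √(0.1725) ≈ 0.4154


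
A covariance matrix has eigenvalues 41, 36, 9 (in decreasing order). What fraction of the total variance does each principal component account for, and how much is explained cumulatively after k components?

Step 1 — total variance = trace(Sigma) = Σ λ_i = 41 + 36 + 9 = 86.

Step 2 — fraction explained by component i = λ_i / Σ λ:
  PC1: 41/86 = 0.4767
  PC2: 36/86 = 0.4186
  PC3: 9/86 = 0.1047

Step 3 — cumulative fraction after k components = (λ_1 + ... + λ_k) / Σ λ:
  k = 1: 41/86 = 0.4767
  k = 2: (41 + 36)/86 = 77/86 = 0.8953
  k = 3: (41 + 36 + 9)/86 = 86/86 = 1

Summary (fraction, with percent):

explained: PC1 0.4767 (47.67%), PC2 0.4186 (41.86%), PC3 0.1047 (10.47%);  cumulative: 0.4767, 0.8953, 1


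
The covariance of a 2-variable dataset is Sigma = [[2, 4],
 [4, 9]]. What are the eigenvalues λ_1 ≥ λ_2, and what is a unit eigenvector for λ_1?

Step 1 — characteristic polynomial of 2×2 Sigma:
  det(Sigma - λI) = λ² - trace · λ + det = 0.
  trace = 2 + 9 = 11, det = 2·9 - (4)² = 2.
Step 2 — discriminant:
  Δ = trace² - 4·det = 121 - 8 = 113.
Step 3 — eigenvalues:
  λ = (trace ± √Δ)/2 = (11 ± 10.6301)/2,
  λ_1 = 10.8151,  λ_2 = 0.1849.

Step 4 — unit eigenvector for λ_1: solve (Sigma - λ_1 I)v = 0. First row:
  (2 - 10.8151)·v_x + (4)·v_y = 0, i.e. (-8.8151)·v_x + (4)·v_y = 0,
  so v ∝ (b, λ_1 - a) = (4, 8.8151) = u.
  ||u|| = √((4)² + (8.8151)²) = √(93.7055) ≈ 9.6802,
  v_1 = u/||u|| ≈ (0.4132, 0.9106) (||v_1|| = 1).

λ_1 = 10.8151,  λ_2 = 0.1849;  v_1 ≈ (0.4132, 0.9106)


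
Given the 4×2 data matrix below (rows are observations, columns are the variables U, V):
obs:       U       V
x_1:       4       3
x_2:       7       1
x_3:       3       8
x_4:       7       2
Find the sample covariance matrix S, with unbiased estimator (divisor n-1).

Step 1 — column means:
  mean(U) = (4 + 7 + 3 + 7) / 4 = 21/4 = 5.25
  mean(V) = (3 + 1 + 8 + 2) / 4 = 14/4 = 3.5

Step 2 — sample covariance S[i,j] = (1/(n-1)) · Σ_k (x_{k,i} - mean_i) · (x_{k,j} - mean_j), with n-1 = 3.
  S[U,U] = ((-1.25)·(-1.25) + (1.75)·(1.75) + (-2.25)·(-2.25) + (1.75)·(1.75)) / 3 = 12.75/3 = 4.25
  S[U,V] = ((-1.25)·(-0.5) + (1.75)·(-2.5) + (-2.25)·(4.5) + (1.75)·(-1.5)) / 3 = -16.5/3 = -5.5
  S[V,V] = ((-0.5)·(-0.5) + (-2.5)·(-2.5) + (4.5)·(4.5) + (-1.5)·(-1.5)) / 3 = 29/3 = 9.6667

S is symmetric (S[j,i] = S[i,j]). Assembling:

S = [[4.25, -5.5],
 [-5.5, 9.6667]]


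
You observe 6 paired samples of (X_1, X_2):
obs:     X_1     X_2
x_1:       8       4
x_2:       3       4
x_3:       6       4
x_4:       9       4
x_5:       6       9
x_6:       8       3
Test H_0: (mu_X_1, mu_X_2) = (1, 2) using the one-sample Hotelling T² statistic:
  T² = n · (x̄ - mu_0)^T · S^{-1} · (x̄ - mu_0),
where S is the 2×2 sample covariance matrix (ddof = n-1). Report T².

Step 1 — sample mean vector:
  mean(X_1) = (8 + 3 + 6 + 9 + 6 + 8) / 6 = 40/6 = 6.6667
  mean(X_2) = (4 + 4 + 4 + 4 + 9 + 3) / 6 = 28/6 = 4.6667
  x̄ = (6.6667, 4.6667),  deviation x̄ - mu_0 = (6.6667, 4.6667) - (1, 2) = (5.6667, 2.6667).

Step 2 — sample covariance matrix, S[i,j] = (1/(n-1)) · Σ_k (x_{k,i} - mean_i) · (x_{k,j} - mean_j), divisor n-1 = 5:
  S[X_1,X_1] = ((1.3333)·(1.3333) + (-3.6667)·(-3.6667) + (-0.6667)·(-0.6667) + (2.3333)·(2.3333) + (-0.6667)·(-0.6667) + (1.3333)·(1.3333)) / 5 = 23.3333/5 = 4.6667
  S[X_1,X_2] = ((1.3333)·(-0.6667) + (-3.6667)·(-0.6667) + (-0.6667)·(-0.6667) + (2.3333)·(-0.6667) + (-0.6667)·(4.3333) + (1.3333)·(-1.6667)) / 5 = -4.6667/5 = -0.9333
  S[X_2,X_2] = ((-0.6667)·(-0.6667) + (-0.6667)·(-0.6667) + (-0.6667)·(-0.6667) + (-0.6667)·(-0.6667) + (4.3333)·(4.3333) + (-1.6667)·(-1.6667)) / 5 = 23.3333/5 = 4.6667
  S = [[4.6667, -0.9333],
 [-0.9333, 4.6667]].

Step 3 — invert S. det(S) = 4.6667·4.6667 - (-0.9333)² = 20.9067.
  S^{-1} = (1/det) · [[d, -b], [-b, a]] = [[0.2232, 0.0446],
 [0.0446, 0.2232]].

Step 4 — quadratic form (x̄ - mu_0)^T · S^{-1} · (x̄ - mu_0):
  S^{-1} · (x̄ - mu_0) = (1.3839, 0.8482),
  (x̄ - mu_0)^T · [...] = (5.6667)·(1.3839) + (2.6667)·(0.8482) = 10.1042.

Step 5 — scale by n: T² = 6 · 10.1042 = 60.625.

T² ≈ 60.625


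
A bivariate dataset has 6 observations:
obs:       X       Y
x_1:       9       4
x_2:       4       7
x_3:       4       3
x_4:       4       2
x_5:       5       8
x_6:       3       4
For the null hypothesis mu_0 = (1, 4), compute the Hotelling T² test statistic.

Step 1 — sample mean vector:
  mean(X) = (9 + 4 + 4 + 4 + 5 + 3) / 6 = 29/6 = 4.8333
  mean(Y) = (4 + 7 + 3 + 2 + 8 + 4) / 6 = 28/6 = 4.6667
  x̄ = (4.8333, 4.6667),  deviation x̄ - mu_0 = (4.8333, 4.6667) - (1, 4) = (3.8333, 0.6667).

Step 2 — sample covariance matrix, S[i,j] = (1/(n-1)) · Σ_k (x_{k,i} - mean_i) · (x_{k,j} - mean_j), divisor n-1 = 5:
  S[X,X] = ((4.1667)·(4.1667) + (-0.8333)·(-0.8333) + (-0.8333)·(-0.8333) + (-0.8333)·(-0.8333) + (0.1667)·(0.1667) + (-1.8333)·(-1.8333)) / 5 = 22.8333/5 = 4.5667
  S[X,Y] = ((4.1667)·(-0.6667) + (-0.8333)·(2.3333) + (-0.8333)·(-1.6667) + (-0.8333)·(-2.6667) + (0.1667)·(3.3333) + (-1.8333)·(-0.6667)) / 5 = 0.6667/5 = 0.1333
  S[Y,Y] = ((-0.6667)·(-0.6667) + (2.3333)·(2.3333) + (-1.6667)·(-1.6667) + (-2.6667)·(-2.6667) + (3.3333)·(3.3333) + (-0.6667)·(-0.6667)) / 5 = 27.3333/5 = 5.4667
  S = [[4.5667, 0.1333],
 [0.1333, 5.4667]].

Step 3 — invert S. det(S) = 4.5667·5.4667 - (0.1333)² = 24.9467.
  S^{-1} = (1/det) · [[d, -b], [-b, a]] = [[0.2191, -0.0053],
 [-0.0053, 0.1831]].

Step 4 — quadratic form (x̄ - mu_0)^T · S^{-1} · (x̄ - mu_0):
  S^{-1} · (x̄ - mu_0) = (0.8365, 0.1015),
  (x̄ - mu_0)^T · [...] = (3.8333)·(0.8365) + (0.6667)·(0.1015) = 3.2741.

Step 5 — scale by n: T² = 6 · 3.2741 = 19.6446.

T² ≈ 19.6446


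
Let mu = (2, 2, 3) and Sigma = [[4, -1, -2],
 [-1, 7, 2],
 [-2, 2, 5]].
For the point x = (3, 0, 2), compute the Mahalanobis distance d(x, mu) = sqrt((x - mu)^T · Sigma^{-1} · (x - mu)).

Step 1 — centre the observation: (x - mu) = (1, -2, -1).

Step 2 — invert Sigma (cofactor / det for 3×3, or solve directly):
  Sigma^{-1} = [[0.3131, 0.0101, 0.1212],
 [0.0101, 0.1616, -0.0606],
 [0.1212, -0.0606, 0.2727]].

Step 3 — form the quadratic (x - mu)^T · Sigma^{-1} · (x - mu):
  Sigma^{-1} · (x - mu) = (0.1717, -0.2525, -0.0303).
  (x - mu)^T · [Sigma^{-1} · (x - mu)] = (1)·(0.1717) + (-2)·(-0.2525) + (-1)·(-0.0303) = 0.7071.

Step 4 — take square root: d = √(0.7071) ≈ 0.8409.

d(x, mu) = √(0.7071) ≈ 0.8409


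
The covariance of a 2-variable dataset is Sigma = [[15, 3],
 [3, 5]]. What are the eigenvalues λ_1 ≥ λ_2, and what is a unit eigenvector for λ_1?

Step 1 — characteristic polynomial of 2×2 Sigma:
  det(Sigma - λI) = λ² - trace · λ + det = 0.
  trace = 15 + 5 = 20, det = 15·5 - (3)² = 66.
Step 2 — discriminant:
  Δ = trace² - 4·det = 400 - 264 = 136.
Step 3 — eigenvalues:
  λ = (trace ± √Δ)/2 = (20 ± 11.6619)/2,
  λ_1 = 15.831,  λ_2 = 4.169.

Step 4 — unit eigenvector for λ_1: solve (Sigma - λ_1 I)v = 0. First row:
  (15 - 15.831)·v_x + (3)·v_y = 0, i.e. (-0.831)·v_x + (3)·v_y = 0,
  so v ∝ (b, λ_1 - a) = (3, 0.831) = u.
  ||u|| = √((3)² + (0.831)²) = √(9.6905) ≈ 3.113,
  v_1 = u/||u|| ≈ (0.9637, 0.2669) (||v_1|| = 1).

λ_1 = 15.831,  λ_2 = 4.169;  v_1 ≈ (0.9637, 0.2669)


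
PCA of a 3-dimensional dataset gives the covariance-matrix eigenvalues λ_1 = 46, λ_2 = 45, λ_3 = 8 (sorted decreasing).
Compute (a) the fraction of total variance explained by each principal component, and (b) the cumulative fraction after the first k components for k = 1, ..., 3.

Step 1 — total variance = trace(Sigma) = Σ λ_i = 46 + 45 + 8 = 99.

Step 2 — fraction explained by component i = λ_i / Σ λ:
  PC1: 46/99 = 0.4646
  PC2: 45/99 = 0.4545
  PC3: 8/99 = 0.0808

Step 3 — cumulative fraction after k components = (λ_1 + ... + λ_k) / Σ λ:
  k = 1: 46/99 = 0.4646
  k = 2: (46 + 45)/99 = 91/99 = 0.9192
  k = 3: (46 + 45 + 8)/99 = 99/99 = 1

Summary (fraction, with percent):

explained: PC1 0.4646 (46.46%), PC2 0.4545 (45.45%), PC3 0.0808 (8.08%);  cumulative: 0.4646, 0.9192, 1


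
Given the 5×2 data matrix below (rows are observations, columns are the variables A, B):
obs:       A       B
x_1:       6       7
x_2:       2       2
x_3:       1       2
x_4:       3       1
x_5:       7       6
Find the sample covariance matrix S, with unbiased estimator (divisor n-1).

Step 1 — column means:
  mean(A) = (6 + 2 + 1 + 3 + 7) / 5 = 19/5 = 3.8
  mean(B) = (7 + 2 + 2 + 1 + 6) / 5 = 18/5 = 3.6

Step 2 — sample covariance S[i,j] = (1/(n-1)) · Σ_k (x_{k,i} - mean_i) · (x_{k,j} - mean_j), with n-1 = 4.
  S[A,A] = ((2.2)·(2.2) + (-1.8)·(-1.8) + (-2.8)·(-2.8) + (-0.8)·(-0.8) + (3.2)·(3.2)) / 4 = 26.8/4 = 6.7
  S[A,B] = ((2.2)·(3.4) + (-1.8)·(-1.6) + (-2.8)·(-1.6) + (-0.8)·(-2.6) + (3.2)·(2.4)) / 4 = 24.6/4 = 6.15
  S[B,B] = ((3.4)·(3.4) + (-1.6)·(-1.6) + (-1.6)·(-1.6) + (-2.6)·(-2.6) + (2.4)·(2.4)) / 4 = 29.2/4 = 7.3

S is symmetric (S[j,i] = S[i,j]). Assembling:

S = [[6.7, 6.15],
 [6.15, 7.3]]


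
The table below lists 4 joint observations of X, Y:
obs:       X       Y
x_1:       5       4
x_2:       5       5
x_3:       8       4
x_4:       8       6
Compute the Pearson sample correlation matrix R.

Step 1 — column means:
  mean(X) = (5 + 5 + 8 + 8) / 4 = 26/4 = 6.5
  mean(Y) = (4 + 5 + 4 + 6) / 4 = 19/4 = 4.75

Step 2 — sample variances and covariances s[i,j] = (1/(n-1)) · Σ_k (x_{k,i} - mean_i) · (x_{k,j} - mean_j), with n-1 = 3:
  s[X,X] = ((-1.5)·(-1.5) + (-1.5)·(-1.5) + (1.5)·(1.5) + (1.5)·(1.5)) / 3 = 9/3 = 3
  s[X,Y] = ((-1.5)·(-0.75) + (-1.5)·(0.25) + (1.5)·(-0.75) + (1.5)·(1.25)) / 3 = 1.5/3 = 0.5
  s[Y,Y] = ((-0.75)·(-0.75) + (0.25)·(0.25) + (-0.75)·(-0.75) + (1.25)·(1.25)) / 3 = 2.75/3 = 0.9167
  Sample standard deviations s_i = √(s[i,i]):
  s(X) = √(3) = 1.7321
  s(Y) = √(0.9167) = 0.9574

Step 3 — r_{ij} = s_{ij} / (s_i · s_j):
  r[X,X] = 1 (diagonal).
  r[X,Y] = 0.5 / (1.7321 · 0.9574) = 0.5 / 1.6583 = 0.3015
  r[Y,Y] = 1 (diagonal).

R is symmetric with unit diagonal. Assembling:

R = [[1, 0.3015],
 [0.3015, 1]]


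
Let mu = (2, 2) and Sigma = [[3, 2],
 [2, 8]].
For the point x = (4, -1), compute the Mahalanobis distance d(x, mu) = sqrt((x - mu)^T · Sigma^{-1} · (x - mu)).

Step 1 — centre the observation: (x - mu) = (2, -3).

Step 2 — invert Sigma. det(Sigma) = 3·8 - (2)² = 20.
  Sigma^{-1} = (1/det) · [[d, -b], [-b, a]] = [[0.4, -0.1],
 [-0.1, 0.15]].

Step 3 — form the quadratic (x - mu)^T · Sigma^{-1} · (x - mu):
  Sigma^{-1} · (x - mu) = (1.1, -0.65).
  (x - mu)^T · [Sigma^{-1} · (x - mu)] = (2)·(1.1) + (-3)·(-0.65) = 4.15.

Step 4 — take square root: d = √(4.15) ≈ 2.0372.

d(x, mu) = √(4.15) ≈ 2.0372


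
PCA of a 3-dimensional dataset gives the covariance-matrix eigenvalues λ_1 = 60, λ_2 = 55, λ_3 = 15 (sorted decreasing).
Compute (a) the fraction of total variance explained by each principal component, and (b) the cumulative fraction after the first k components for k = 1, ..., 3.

Step 1 — total variance = trace(Sigma) = Σ λ_i = 60 + 55 + 15 = 130.

Step 2 — fraction explained by component i = λ_i / Σ λ:
  PC1: 60/130 = 0.4615
  PC2: 55/130 = 0.4231
  PC3: 15/130 = 0.1154

Step 3 — cumulative fraction after k components = (λ_1 + ... + λ_k) / Σ λ:
  k = 1: 60/130 = 0.4615
  k = 2: (60 + 55)/130 = 115/130 = 0.8846
  k = 3: (60 + 55 + 15)/130 = 130/130 = 1

Summary (fraction, with percent):

explained: PC1 0.4615 (46.15%), PC2 0.4231 (42.31%), PC3 0.1154 (11.54%);  cumulative: 0.4615, 0.8846, 1


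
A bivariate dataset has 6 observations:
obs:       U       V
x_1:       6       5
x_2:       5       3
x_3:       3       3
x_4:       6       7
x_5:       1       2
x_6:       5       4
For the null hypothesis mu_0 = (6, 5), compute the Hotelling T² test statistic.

Step 1 — sample mean vector:
  mean(U) = (6 + 5 + 3 + 6 + 1 + 5) / 6 = 26/6 = 4.3333
  mean(V) = (5 + 3 + 3 + 7 + 2 + 4) / 6 = 24/6 = 4
  x̄ = (4.3333, 4),  deviation x̄ - mu_0 = (4.3333, 4) - (6, 5) = (-1.6667, -1).

Step 2 — sample covariance matrix, S[i,j] = (1/(n-1)) · Σ_k (x_{k,i} - mean_i) · (x_{k,j} - mean_j), divisor n-1 = 5:
  S[U,U] = ((1.6667)·(1.6667) + (0.6667)·(0.6667) + (-1.3333)·(-1.3333) + (1.6667)·(1.6667) + (-3.3333)·(-3.3333) + (0.6667)·(0.6667)) / 5 = 19.3333/5 = 3.8667
  S[U,V] = ((1.6667)·(1) + (0.6667)·(-1) + (-1.3333)·(-1) + (1.6667)·(3) + (-3.3333)·(-2) + (0.6667)·(0)) / 5 = 14/5 = 2.8
  S[V,V] = ((1)·(1) + (-1)·(-1) + (-1)·(-1) + (3)·(3) + (-2)·(-2) + (0)·(0)) / 5 = 16/5 = 3.2
  S = [[3.8667, 2.8],
 [2.8, 3.2]].

Step 3 — invert S. det(S) = 3.8667·3.2 - (2.8)² = 4.5333.
  S^{-1} = (1/det) · [[d, -b], [-b, a]] = [[0.7059, -0.6176],
 [-0.6176, 0.8529]].

Step 4 — quadratic form (x̄ - mu_0)^T · S^{-1} · (x̄ - mu_0):
  S^{-1} · (x̄ - mu_0) = (-0.5588, 0.1765),
  (x̄ - mu_0)^T · [...] = (-1.6667)·(-0.5588) + (-1)·(0.1765) = 0.7549.

Step 5 — scale by n: T² = 6 · 0.7549 = 4.5294.

T² ≈ 4.5294


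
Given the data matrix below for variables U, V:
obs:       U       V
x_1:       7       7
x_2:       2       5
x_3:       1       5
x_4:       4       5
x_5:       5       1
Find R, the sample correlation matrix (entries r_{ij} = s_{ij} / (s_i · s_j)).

Step 1 — column means:
  mean(U) = (7 + 2 + 1 + 4 + 5) / 5 = 19/5 = 3.8
  mean(V) = (7 + 5 + 5 + 5 + 1) / 5 = 23/5 = 4.6

Step 2 — sample variances and covariances s[i,j] = (1/(n-1)) · Σ_k (x_{k,i} - mean_i) · (x_{k,j} - mean_j), with n-1 = 4:
  s[U,U] = ((3.2)·(3.2) + (-1.8)·(-1.8) + (-2.8)·(-2.8) + (0.2)·(0.2) + (1.2)·(1.2)) / 4 = 22.8/4 = 5.7
  s[U,V] = ((3.2)·(2.4) + (-1.8)·(0.4) + (-2.8)·(0.4) + (0.2)·(0.4) + (1.2)·(-3.6)) / 4 = 1.6/4 = 0.4
  s[V,V] = ((2.4)·(2.4) + (0.4)·(0.4) + (0.4)·(0.4) + (0.4)·(0.4) + (-3.6)·(-3.6)) / 4 = 19.2/4 = 4.8
  Sample standard deviations s_i = √(s[i,i]):
  s(U) = √(5.7) = 2.3875
  s(V) = √(4.8) = 2.1909

Step 3 — r_{ij} = s_{ij} / (s_i · s_j):
  r[U,U] = 1 (diagonal).
  r[U,V] = 0.4 / (2.3875 · 2.1909) = 0.4 / 5.2307 = 0.0765
  r[V,V] = 1 (diagonal).

R is symmetric with unit diagonal. Assembling:

R = [[1, 0.0765],
 [0.0765, 1]]


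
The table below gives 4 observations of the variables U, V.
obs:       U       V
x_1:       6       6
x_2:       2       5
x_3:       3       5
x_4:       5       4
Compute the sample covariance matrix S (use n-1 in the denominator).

Step 1 — column means:
  mean(U) = (6 + 2 + 3 + 5) / 4 = 16/4 = 4
  mean(V) = (6 + 5 + 5 + 4) / 4 = 20/4 = 5

Step 2 — sample covariance S[i,j] = (1/(n-1)) · Σ_k (x_{k,i} - mean_i) · (x_{k,j} - mean_j), with n-1 = 3.
  S[U,U] = ((2)·(2) + (-2)·(-2) + (-1)·(-1) + (1)·(1)) / 3 = 10/3 = 3.3333
  S[U,V] = ((2)·(1) + (-2)·(0) + (-1)·(0) + (1)·(-1)) / 3 = 1/3 = 0.3333
  S[V,V] = ((1)·(1) + (0)·(0) + (0)·(0) + (-1)·(-1)) / 3 = 2/3 = 0.6667

S is symmetric (S[j,i] = S[i,j]). Assembling:

S = [[3.3333, 0.3333],
 [0.3333, 0.6667]]


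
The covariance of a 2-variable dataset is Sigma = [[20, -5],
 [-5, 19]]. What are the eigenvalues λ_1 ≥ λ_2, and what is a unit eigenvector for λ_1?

Step 1 — characteristic polynomial of 2×2 Sigma:
  det(Sigma - λI) = λ² - trace · λ + det = 0.
  trace = 20 + 19 = 39, det = 20·19 - (-5)² = 355.
Step 2 — discriminant:
  Δ = trace² - 4·det = 1521 - 1420 = 101.
Step 3 — eigenvalues:
  λ = (trace ± √Δ)/2 = (39 ± 10.0499)/2,
  λ_1 = 24.5249,  λ_2 = 14.4751.

Step 4 — unit eigenvector for λ_1: solve (Sigma - λ_1 I)v = 0. First row:
  (20 - 24.5249)·v_x + (-5)·v_y = 0, i.e. (-4.5249)·v_x + (-5)·v_y = 0,
  so v ∝ (b, λ_1 - a) = (-5, 4.5249); multiply by -1 so the first entry is positive: u = (5, -4.5249).
  ||u|| = √((5)² + (-4.5249)²) = √(45.4751) ≈ 6.7435,
  v_1 = u/||u|| ≈ (0.7415, -0.671) (||v_1|| = 1).

λ_1 = 24.5249,  λ_2 = 14.4751;  v_1 ≈ (0.7415, -0.671)


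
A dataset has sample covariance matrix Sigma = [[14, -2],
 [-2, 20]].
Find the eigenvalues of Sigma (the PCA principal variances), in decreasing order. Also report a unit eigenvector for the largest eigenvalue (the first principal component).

Step 1 — characteristic polynomial of 2×2 Sigma:
  det(Sigma - λI) = λ² - trace · λ + det = 0.
  trace = 14 + 20 = 34, det = 14·20 - (-2)² = 276.
Step 2 — discriminant:
  Δ = trace² - 4·det = 1156 - 1104 = 52.
Step 3 — eigenvalues:
  λ = (trace ± √Δ)/2 = (34 ± 7.2111)/2,
  λ_1 = 20.6056,  λ_2 = 13.3944.

Step 4 — unit eigenvector for λ_1: solve (Sigma - λ_1 I)v = 0. First row:
  (14 - 20.6056)·v_x + (-2)·v_y = 0, i.e. (-6.6056)·v_x + (-2)·v_y = 0,
  so v ∝ (b, λ_1 - a) = (-2, 6.6056); multiply by -1 so the first entry is positive: u = (2, -6.6056).
  ||u|| = √((2)² + (-6.6056)²) = √(47.6333) ≈ 6.9017,
  v_1 = u/||u|| ≈ (0.2898, -0.9571) (||v_1|| = 1).

λ_1 = 20.6056,  λ_2 = 13.3944;  v_1 ≈ (0.2898, -0.9571)


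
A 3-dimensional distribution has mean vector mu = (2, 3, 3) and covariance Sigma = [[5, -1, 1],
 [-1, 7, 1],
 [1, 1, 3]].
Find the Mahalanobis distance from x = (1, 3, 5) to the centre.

Step 1 — centre the observation: (x - mu) = (-1, 0, 2).

Step 2 — invert Sigma (cofactor / det for 3×3, or solve directly):
  Sigma^{-1} = [[0.2273, 0.0455, -0.0909],
 [0.0455, 0.1591, -0.0682],
 [-0.0909, -0.0682, 0.3864]].

Step 3 — form the quadratic (x - mu)^T · Sigma^{-1} · (x - mu):
  Sigma^{-1} · (x - mu) = (-0.4091, -0.1818, 0.8636).
  (x - mu)^T · [Sigma^{-1} · (x - mu)] = (-1)·(-0.4091) + (0)·(-0.1818) + (2)·(0.8636) = 2.1364.

Step 4 — take square root: d = √(2.1364) ≈ 1.4616.

d(x, mu) = √(2.1364) ≈ 1.4616


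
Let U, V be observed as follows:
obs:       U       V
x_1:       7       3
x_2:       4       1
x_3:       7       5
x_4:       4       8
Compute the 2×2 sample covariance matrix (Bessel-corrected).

Step 1 — column means:
  mean(U) = (7 + 4 + 7 + 4) / 4 = 22/4 = 5.5
  mean(V) = (3 + 1 + 5 + 8) / 4 = 17/4 = 4.25

Step 2 — sample covariance S[i,j] = (1/(n-1)) · Σ_k (x_{k,i} - mean_i) · (x_{k,j} - mean_j), with n-1 = 3.
  S[U,U] = ((1.5)·(1.5) + (-1.5)·(-1.5) + (1.5)·(1.5) + (-1.5)·(-1.5)) / 3 = 9/3 = 3
  S[U,V] = ((1.5)·(-1.25) + (-1.5)·(-3.25) + (1.5)·(0.75) + (-1.5)·(3.75)) / 3 = -1.5/3 = -0.5
  S[V,V] = ((-1.25)·(-1.25) + (-3.25)·(-3.25) + (0.75)·(0.75) + (3.75)·(3.75)) / 3 = 26.75/3 = 8.9167

S is symmetric (S[j,i] = S[i,j]). Assembling:

S = [[3, -0.5],
 [-0.5, 8.9167]]


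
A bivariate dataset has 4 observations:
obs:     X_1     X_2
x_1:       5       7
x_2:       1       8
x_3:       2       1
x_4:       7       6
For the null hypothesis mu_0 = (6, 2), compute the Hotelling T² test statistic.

Step 1 — sample mean vector:
  mean(X_1) = (5 + 1 + 2 + 7) / 4 = 15/4 = 3.75
  mean(X_2) = (7 + 8 + 1 + 6) / 4 = 22/4 = 5.5
  x̄ = (3.75, 5.5),  deviation x̄ - mu_0 = (3.75, 5.5) - (6, 2) = (-2.25, 3.5).

Step 2 — sample covariance matrix, S[i,j] = (1/(n-1)) · Σ_k (x_{k,i} - mean_i) · (x_{k,j} - mean_j), divisor n-1 = 3:
  S[X_1,X_1] = ((1.25)·(1.25) + (-2.75)·(-2.75) + (-1.75)·(-1.75) + (3.25)·(3.25)) / 3 = 22.75/3 = 7.5833
  S[X_1,X_2] = ((1.25)·(1.5) + (-2.75)·(2.5) + (-1.75)·(-4.5) + (3.25)·(0.5)) / 3 = 4.5/3 = 1.5
  S[X_2,X_2] = ((1.5)·(1.5) + (2.5)·(2.5) + (-4.5)·(-4.5) + (0.5)·(0.5)) / 3 = 29/3 = 9.6667
  S = [[7.5833, 1.5],
 [1.5, 9.6667]].

Step 3 — invert S. det(S) = 7.5833·9.6667 - (1.5)² = 71.0556.
  S^{-1} = (1/det) · [[d, -b], [-b, a]] = [[0.136, -0.0211],
 [-0.0211, 0.1067]].

Step 4 — quadratic form (x̄ - mu_0)^T · S^{-1} · (x̄ - mu_0):
  S^{-1} · (x̄ - mu_0) = (-0.38, 0.421),
  (x̄ - mu_0)^T · [...] = (-2.25)·(-0.38) + (3.5)·(0.421) = 2.3286.

Step 5 — scale by n: T² = 4 · 2.3286 = 9.3143.

T² ≈ 9.3143


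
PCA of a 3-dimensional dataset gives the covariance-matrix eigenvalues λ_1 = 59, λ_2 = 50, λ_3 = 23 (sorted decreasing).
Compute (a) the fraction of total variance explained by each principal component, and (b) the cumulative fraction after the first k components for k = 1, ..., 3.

Step 1 — total variance = trace(Sigma) = Σ λ_i = 59 + 50 + 23 = 132.

Step 2 — fraction explained by component i = λ_i / Σ λ:
  PC1: 59/132 = 0.447
  PC2: 50/132 = 0.3788
  PC3: 23/132 = 0.1742

Step 3 — cumulative fraction after k components = (λ_1 + ... + λ_k) / Σ λ:
  k = 1: 59/132 = 0.447
  k = 2: (59 + 50)/132 = 109/132 = 0.8258
  k = 3: (59 + 50 + 23)/132 = 132/132 = 1

Summary (fraction, with percent):

explained: PC1 0.447 (44.7%), PC2 0.3788 (37.88%), PC3 0.1742 (17.42%);  cumulative: 0.447, 0.8258, 1


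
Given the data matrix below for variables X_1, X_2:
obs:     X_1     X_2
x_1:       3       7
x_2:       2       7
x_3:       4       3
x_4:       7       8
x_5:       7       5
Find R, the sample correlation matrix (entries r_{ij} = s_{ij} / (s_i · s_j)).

Step 1 — column means:
  mean(X_1) = (3 + 2 + 4 + 7 + 7) / 5 = 23/5 = 4.6
  mean(X_2) = (7 + 7 + 3 + 8 + 5) / 5 = 30/5 = 6

Step 2 — sample variances and covariances s[i,j] = (1/(n-1)) · Σ_k (x_{k,i} - mean_i) · (x_{k,j} - mean_j), with n-1 = 4:
  s[X_1,X_1] = ((-1.6)·(-1.6) + (-2.6)·(-2.6) + (-0.6)·(-0.6) + (2.4)·(2.4) + (2.4)·(2.4)) / 4 = 21.2/4 = 5.3
  s[X_1,X_2] = ((-1.6)·(1) + (-2.6)·(1) + (-0.6)·(-3) + (2.4)·(2) + (2.4)·(-1)) / 4 = 0/4 = 0
  s[X_2,X_2] = ((1)·(1) + (1)·(1) + (-3)·(-3) + (2)·(2) + (-1)·(-1)) / 4 = 16/4 = 4
  Sample standard deviations s_i = √(s[i,i]):
  s(X_1) = √(5.3) = 2.3022
  s(X_2) = √(4) = 2

Step 3 — r_{ij} = s_{ij} / (s_i · s_j):
  r[X_1,X_1] = 1 (diagonal).
  r[X_1,X_2] = 0 / (2.3022 · 2) = 0 / 4.6043 = 0
  r[X_2,X_2] = 1 (diagonal).

R is symmetric with unit diagonal. Assembling:

R = [[1, 0],
 [0, 1]]


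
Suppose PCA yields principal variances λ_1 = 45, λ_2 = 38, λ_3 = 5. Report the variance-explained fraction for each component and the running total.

Step 1 — total variance = trace(Sigma) = Σ λ_i = 45 + 38 + 5 = 88.

Step 2 — fraction explained by component i = λ_i / Σ λ:
  PC1: 45/88 = 0.5114
  PC2: 38/88 = 0.4318
  PC3: 5/88 = 0.0568

Step 3 — cumulative fraction after k components = (λ_1 + ... + λ_k) / Σ λ:
  k = 1: 45/88 = 0.5114
  k = 2: (45 + 38)/88 = 83/88 = 0.9432
  k = 3: (45 + 38 + 5)/88 = 88/88 = 1

Summary (fraction, with percent):

explained: PC1 0.5114 (51.14%), PC2 0.4318 (43.18%), PC3 0.0568 (5.68%);  cumulative: 0.5114, 0.9432, 1


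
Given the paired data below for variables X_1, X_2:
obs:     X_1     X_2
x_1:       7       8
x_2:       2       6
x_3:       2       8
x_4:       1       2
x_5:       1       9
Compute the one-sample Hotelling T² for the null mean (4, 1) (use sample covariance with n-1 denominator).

Step 1 — sample mean vector:
  mean(X_1) = (7 + 2 + 2 + 1 + 1) / 5 = 13/5 = 2.6
  mean(X_2) = (8 + 6 + 8 + 2 + 9) / 5 = 33/5 = 6.6
  x̄ = (2.6, 6.6),  deviation x̄ - mu_0 = (2.6, 6.6) - (4, 1) = (-1.4, 5.6).

Step 2 — sample covariance matrix, S[i,j] = (1/(n-1)) · Σ_k (x_{k,i} - mean_i) · (x_{k,j} - mean_j), divisor n-1 = 4:
  S[X_1,X_1] = ((4.4)·(4.4) + (-0.6)·(-0.6) + (-0.6)·(-0.6) + (-1.6)·(-1.6) + (-1.6)·(-1.6)) / 4 = 25.2/4 = 6.3
  S[X_1,X_2] = ((4.4)·(1.4) + (-0.6)·(-0.6) + (-0.6)·(1.4) + (-1.6)·(-4.6) + (-1.6)·(2.4)) / 4 = 9.2/4 = 2.3
  S[X_2,X_2] = ((1.4)·(1.4) + (-0.6)·(-0.6) + (1.4)·(1.4) + (-4.6)·(-4.6) + (2.4)·(2.4)) / 4 = 31.2/4 = 7.8
  S = [[6.3, 2.3],
 [2.3, 7.8]].

Step 3 — invert S. det(S) = 6.3·7.8 - (2.3)² = 43.85.
  S^{-1} = (1/det) · [[d, -b], [-b, a]] = [[0.1779, -0.0525],
 [-0.0525, 0.1437]].

Step 4 — quadratic form (x̄ - mu_0)^T · S^{-1} · (x̄ - mu_0):
  S^{-1} · (x̄ - mu_0) = (-0.5428, 0.878),
  (x̄ - mu_0)^T · [...] = (-1.4)·(-0.5428) + (5.6)·(0.878) = 5.6766.

Step 5 — scale by n: T² = 5 · 5.6766 = 28.3831.

T² ≈ 28.3831


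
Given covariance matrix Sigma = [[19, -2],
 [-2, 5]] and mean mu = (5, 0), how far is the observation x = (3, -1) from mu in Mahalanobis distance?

Step 1 — centre the observation: (x - mu) = (-2, -1).

Step 2 — invert Sigma. det(Sigma) = 19·5 - (-2)² = 91.
  Sigma^{-1} = (1/det) · [[d, -b], [-b, a]] = [[0.0549, 0.022],
 [0.022, 0.2088]].

Step 3 — form the quadratic (x - mu)^T · Sigma^{-1} · (x - mu):
  Sigma^{-1} · (x - mu) = (-0.1319, -0.2527).
  (x - mu)^T · [Sigma^{-1} · (x - mu)] = (-2)·(-0.1319) + (-1)·(-0.2527) = 0.5165.

Step 4 — take square root: d = √(0.5165) ≈ 0.7187.

d(x, mu) = √(0.5165) ≈ 0.7187


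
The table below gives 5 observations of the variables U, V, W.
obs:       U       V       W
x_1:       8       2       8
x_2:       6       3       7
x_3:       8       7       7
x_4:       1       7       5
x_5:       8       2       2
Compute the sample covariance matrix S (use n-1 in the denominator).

Step 1 — column means:
  mean(U) = (8 + 6 + 8 + 1 + 8) / 5 = 31/5 = 6.2
  mean(V) = (2 + 3 + 7 + 7 + 2) / 5 = 21/5 = 4.2
  mean(W) = (8 + 7 + 7 + 5 + 2) / 5 = 29/5 = 5.8

Step 2 — sample covariance S[i,j] = (1/(n-1)) · Σ_k (x_{k,i} - mean_i) · (x_{k,j} - mean_j), with n-1 = 4.
  S[U,U] = ((1.8)·(1.8) + (-0.2)·(-0.2) + (1.8)·(1.8) + (-5.2)·(-5.2) + (1.8)·(1.8)) / 4 = 36.8/4 = 9.2
  S[U,V] = ((1.8)·(-2.2) + (-0.2)·(-1.2) + (1.8)·(2.8) + (-5.2)·(2.8) + (1.8)·(-2.2)) / 4 = -17.2/4 = -4.3
  S[U,W] = ((1.8)·(2.2) + (-0.2)·(1.2) + (1.8)·(1.2) + (-5.2)·(-0.8) + (1.8)·(-3.8)) / 4 = 3.2/4 = 0.8
  S[V,V] = ((-2.2)·(-2.2) + (-1.2)·(-1.2) + (2.8)·(2.8) + (2.8)·(2.8) + (-2.2)·(-2.2)) / 4 = 26.8/4 = 6.7
  S[V,W] = ((-2.2)·(2.2) + (-1.2)·(1.2) + (2.8)·(1.2) + (2.8)·(-0.8) + (-2.2)·(-3.8)) / 4 = 3.2/4 = 0.8
  S[W,W] = ((2.2)·(2.2) + (1.2)·(1.2) + (1.2)·(1.2) + (-0.8)·(-0.8) + (-3.8)·(-3.8)) / 4 = 22.8/4 = 5.7

S is symmetric (S[j,i] = S[i,j]). Assembling:

S = [[9.2, -4.3, 0.8],
 [-4.3, 6.7, 0.8],
 [0.8, 0.8, 5.7]]
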